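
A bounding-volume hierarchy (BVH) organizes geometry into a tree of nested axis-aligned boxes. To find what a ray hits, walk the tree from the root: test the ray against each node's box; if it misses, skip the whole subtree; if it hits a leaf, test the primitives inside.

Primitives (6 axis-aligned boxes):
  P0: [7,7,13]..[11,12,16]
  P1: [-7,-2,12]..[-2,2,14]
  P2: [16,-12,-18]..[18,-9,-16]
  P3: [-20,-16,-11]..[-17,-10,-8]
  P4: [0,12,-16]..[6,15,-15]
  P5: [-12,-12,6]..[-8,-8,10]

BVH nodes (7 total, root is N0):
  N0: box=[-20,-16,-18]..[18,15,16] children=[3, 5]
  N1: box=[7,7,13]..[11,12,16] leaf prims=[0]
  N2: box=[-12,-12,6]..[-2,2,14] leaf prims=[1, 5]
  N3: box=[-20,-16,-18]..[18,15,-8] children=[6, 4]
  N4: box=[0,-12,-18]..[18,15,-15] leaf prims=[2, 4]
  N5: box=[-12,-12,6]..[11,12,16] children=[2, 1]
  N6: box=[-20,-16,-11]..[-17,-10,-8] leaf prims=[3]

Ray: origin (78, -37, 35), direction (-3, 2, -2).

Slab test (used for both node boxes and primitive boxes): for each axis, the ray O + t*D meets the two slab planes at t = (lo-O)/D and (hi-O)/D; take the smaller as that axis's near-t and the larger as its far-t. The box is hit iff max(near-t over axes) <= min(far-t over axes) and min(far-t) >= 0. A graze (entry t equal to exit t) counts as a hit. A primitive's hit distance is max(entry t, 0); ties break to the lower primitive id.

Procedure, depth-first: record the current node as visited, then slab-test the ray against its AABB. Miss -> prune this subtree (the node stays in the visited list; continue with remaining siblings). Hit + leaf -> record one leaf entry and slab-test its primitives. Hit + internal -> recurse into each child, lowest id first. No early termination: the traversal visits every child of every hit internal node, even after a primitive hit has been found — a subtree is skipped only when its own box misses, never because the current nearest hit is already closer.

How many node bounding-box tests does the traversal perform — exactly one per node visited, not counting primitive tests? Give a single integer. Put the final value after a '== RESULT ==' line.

Traverse from the root:
N0 x:[20,98/3] y:[21/2,26] z:[19/2,53/2] -> hit [20,26], descend [3, 5]
  N3 x:[20,98/3] y:[21/2,26] z:[43/2,53/2] -> hit [43/2,26], descend [4, 6]
    N4 x:[20,26] y:[25/2,26] z:[25,53/2] -> hit [25,26] leaf, test {P2(miss), P4@t=25}
    N6 x:[95/3,98/3] y:[21/2,27/2] z:[43/2,23] -> miss, prune
  N5 x:[67/3,30] y:[25/2,49/2] z:[19/2,29/2] -> miss, prune

order=[0, 3, 4, 6, 5]  |boxes|=5  |leaves|=1  hit=P4

== RESULT ==
5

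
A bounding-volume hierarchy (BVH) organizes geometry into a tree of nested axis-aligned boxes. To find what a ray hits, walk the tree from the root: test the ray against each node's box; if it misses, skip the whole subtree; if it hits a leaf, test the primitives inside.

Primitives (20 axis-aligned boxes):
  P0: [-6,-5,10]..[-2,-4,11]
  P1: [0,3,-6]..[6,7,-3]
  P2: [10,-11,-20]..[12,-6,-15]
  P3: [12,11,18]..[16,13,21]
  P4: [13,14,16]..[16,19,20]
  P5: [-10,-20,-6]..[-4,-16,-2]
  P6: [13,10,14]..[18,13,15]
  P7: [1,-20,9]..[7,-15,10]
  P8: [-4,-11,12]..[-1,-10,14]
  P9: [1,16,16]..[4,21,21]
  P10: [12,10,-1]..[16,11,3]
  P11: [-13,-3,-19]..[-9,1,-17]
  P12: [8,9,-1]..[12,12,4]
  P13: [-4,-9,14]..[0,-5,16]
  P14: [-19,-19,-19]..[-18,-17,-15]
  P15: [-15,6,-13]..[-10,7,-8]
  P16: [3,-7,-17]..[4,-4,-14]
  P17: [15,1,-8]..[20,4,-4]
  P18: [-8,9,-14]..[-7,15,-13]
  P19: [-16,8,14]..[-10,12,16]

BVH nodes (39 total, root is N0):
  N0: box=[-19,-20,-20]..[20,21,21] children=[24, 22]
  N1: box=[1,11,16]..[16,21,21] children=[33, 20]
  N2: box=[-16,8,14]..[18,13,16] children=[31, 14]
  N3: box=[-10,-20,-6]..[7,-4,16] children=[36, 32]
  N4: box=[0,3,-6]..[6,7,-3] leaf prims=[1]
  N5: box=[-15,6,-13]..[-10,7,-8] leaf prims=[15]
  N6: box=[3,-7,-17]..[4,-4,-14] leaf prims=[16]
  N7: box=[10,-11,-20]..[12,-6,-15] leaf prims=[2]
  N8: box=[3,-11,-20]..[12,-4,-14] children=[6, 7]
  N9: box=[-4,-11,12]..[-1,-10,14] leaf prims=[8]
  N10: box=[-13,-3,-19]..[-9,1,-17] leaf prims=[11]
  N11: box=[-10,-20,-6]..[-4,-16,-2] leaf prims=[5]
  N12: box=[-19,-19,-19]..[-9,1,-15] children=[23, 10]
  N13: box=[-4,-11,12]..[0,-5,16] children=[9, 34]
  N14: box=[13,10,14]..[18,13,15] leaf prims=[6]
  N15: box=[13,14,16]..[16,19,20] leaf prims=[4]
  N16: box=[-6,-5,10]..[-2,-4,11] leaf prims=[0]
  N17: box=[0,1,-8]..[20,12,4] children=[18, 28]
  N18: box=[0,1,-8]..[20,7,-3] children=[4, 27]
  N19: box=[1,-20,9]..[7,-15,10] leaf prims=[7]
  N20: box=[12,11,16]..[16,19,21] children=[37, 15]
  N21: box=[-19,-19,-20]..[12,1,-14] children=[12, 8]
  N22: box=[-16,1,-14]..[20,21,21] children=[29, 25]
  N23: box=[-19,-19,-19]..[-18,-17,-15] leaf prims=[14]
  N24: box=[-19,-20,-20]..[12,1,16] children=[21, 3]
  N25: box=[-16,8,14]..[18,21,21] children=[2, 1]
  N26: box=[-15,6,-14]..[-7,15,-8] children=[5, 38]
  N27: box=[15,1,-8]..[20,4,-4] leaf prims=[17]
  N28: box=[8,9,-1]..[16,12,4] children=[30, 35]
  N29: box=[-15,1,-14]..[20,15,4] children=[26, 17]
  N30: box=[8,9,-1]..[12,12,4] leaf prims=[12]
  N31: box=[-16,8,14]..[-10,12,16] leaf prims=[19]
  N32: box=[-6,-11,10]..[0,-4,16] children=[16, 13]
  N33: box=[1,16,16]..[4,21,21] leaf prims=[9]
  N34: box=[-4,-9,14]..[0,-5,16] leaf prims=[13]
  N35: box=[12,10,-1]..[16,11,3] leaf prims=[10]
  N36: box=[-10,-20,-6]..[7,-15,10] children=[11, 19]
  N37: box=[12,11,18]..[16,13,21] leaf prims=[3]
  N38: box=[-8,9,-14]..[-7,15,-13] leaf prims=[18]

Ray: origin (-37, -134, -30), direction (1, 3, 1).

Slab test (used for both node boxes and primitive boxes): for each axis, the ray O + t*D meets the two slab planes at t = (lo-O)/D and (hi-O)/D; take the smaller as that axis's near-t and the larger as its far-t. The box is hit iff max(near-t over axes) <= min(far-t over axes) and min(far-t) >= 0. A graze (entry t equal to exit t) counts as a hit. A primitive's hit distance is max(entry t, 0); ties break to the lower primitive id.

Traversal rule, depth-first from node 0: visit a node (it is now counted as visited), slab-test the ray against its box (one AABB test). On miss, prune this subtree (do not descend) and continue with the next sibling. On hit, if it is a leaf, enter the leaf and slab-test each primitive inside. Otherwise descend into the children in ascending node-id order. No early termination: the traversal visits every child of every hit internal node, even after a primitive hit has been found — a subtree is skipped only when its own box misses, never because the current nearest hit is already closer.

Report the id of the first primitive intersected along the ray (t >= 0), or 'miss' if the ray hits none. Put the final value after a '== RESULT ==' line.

Traverse from the root:
N0 x:[18,57] y:[38,155/3] z:[10,51] -> hit [38,51], descend [22, 24]
  N22 x:[21,57] y:[45,155/3] z:[16,51] -> hit [45,51], descend [25, 29]
    N25 x:[21,55] y:[142/3,155/3] z:[44,51] -> hit [142/3,51], descend [1, 2]
      N1 x:[38,53] y:[145/3,155/3] z:[46,51] -> hit [145/3,51], descend [20, 33]
        N20 x:[49,53] y:[145/3,51] z:[46,51] -> hit [49,51], descend [15, 37]
          N15 x:[50,53] y:[148/3,51] z:[46,50] -> hit [50,50] leaf, test {P4@t=50}
          N37 x:[49,53] y:[145/3,49] z:[48,51] -> hit [49,49] leaf, test {P3@t=49}
        N33 x:[38,41] y:[50,155/3] z:[46,51] -> miss, prune
      N2 x:[21,55] y:[142/3,49] z:[44,46] -> miss, prune
    N29 x:[22,57] y:[45,149/3] z:[16,34] -> miss, prune
  N24 x:[18,49] y:[38,45] z:[10,46] -> hit [38,45], descend [3, 21]
    N3 x:[27,44] y:[38,130/3] z:[24,46] -> hit [38,130/3], descend [32, 36]
      N32 x:[31,37] y:[41,130/3] z:[40,46] -> miss, prune
      N36 x:[27,44] y:[38,119/3] z:[24,40] -> hit [38,119/3], descend [11, 19]
        N11 x:[27,33] y:[38,118/3] z:[24,28] -> miss, prune
        N19 x:[38,44] y:[38,119/3] z:[39,40] -> hit [39,119/3] leaf, test {P7@t=39}
    N21 x:[18,49] y:[115/3,45] z:[10,16] -> miss, prune

Visited [0, 22, 25, 1, 20, 15, 37, 33, 2, 29, 24, 3, 32, 36, 11, 19, 21]. Tests: 17 box, 3 leaf. Nearest: P7.

== RESULT ==
7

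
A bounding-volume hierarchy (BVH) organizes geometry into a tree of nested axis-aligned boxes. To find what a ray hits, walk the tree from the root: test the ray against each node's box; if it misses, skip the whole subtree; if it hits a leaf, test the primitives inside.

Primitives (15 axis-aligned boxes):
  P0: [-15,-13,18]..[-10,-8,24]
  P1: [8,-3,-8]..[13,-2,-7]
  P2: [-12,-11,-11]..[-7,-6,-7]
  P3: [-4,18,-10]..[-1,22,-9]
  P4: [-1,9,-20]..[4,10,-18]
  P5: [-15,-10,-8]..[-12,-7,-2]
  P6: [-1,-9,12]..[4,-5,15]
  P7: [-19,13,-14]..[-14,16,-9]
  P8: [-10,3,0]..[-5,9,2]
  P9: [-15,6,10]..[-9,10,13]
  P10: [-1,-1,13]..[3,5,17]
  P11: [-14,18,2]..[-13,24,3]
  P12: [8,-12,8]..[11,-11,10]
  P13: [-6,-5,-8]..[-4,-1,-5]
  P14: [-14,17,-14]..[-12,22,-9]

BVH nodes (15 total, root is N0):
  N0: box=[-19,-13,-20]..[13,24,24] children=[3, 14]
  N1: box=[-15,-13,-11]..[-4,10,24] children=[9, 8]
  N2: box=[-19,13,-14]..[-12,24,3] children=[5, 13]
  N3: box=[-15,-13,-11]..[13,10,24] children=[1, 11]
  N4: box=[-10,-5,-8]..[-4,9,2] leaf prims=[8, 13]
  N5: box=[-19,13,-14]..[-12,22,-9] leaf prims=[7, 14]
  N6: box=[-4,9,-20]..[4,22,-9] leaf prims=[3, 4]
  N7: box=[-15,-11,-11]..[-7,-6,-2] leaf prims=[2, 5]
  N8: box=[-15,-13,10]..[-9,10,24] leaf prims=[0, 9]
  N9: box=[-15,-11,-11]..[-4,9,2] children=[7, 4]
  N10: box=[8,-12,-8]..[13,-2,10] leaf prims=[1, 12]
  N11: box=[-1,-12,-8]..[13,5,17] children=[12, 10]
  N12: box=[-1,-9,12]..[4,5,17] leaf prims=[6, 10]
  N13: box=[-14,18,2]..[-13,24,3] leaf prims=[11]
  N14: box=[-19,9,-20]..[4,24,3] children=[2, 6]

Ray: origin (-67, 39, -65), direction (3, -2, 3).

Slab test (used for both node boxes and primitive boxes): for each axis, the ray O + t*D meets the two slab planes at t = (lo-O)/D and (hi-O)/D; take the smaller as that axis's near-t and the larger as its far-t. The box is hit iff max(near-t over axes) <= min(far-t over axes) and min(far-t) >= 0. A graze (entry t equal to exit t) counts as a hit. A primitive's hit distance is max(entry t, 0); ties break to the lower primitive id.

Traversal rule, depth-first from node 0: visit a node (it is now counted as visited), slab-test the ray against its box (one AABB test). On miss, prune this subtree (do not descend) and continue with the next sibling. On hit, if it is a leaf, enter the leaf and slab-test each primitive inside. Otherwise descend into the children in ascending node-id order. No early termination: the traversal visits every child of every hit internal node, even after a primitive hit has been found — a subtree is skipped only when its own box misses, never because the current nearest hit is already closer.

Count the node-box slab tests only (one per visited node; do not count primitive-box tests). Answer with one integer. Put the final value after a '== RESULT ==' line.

Walk:
N0 x:[16,80/3] y:[15/2,26] z:[15,89/3] -> hit [16,26], descend [3, 14]
  N3 x:[52/3,80/3] y:[29/2,26] z:[18,89/3] -> hit [18,26], descend [1, 11]
    N1 x:[52/3,21] y:[29/2,26] z:[18,89/3] -> hit [18,21], descend [8, 9]
      N8 x:[52/3,58/3] y:[29/2,26] z:[25,89/3] -> miss, prune
      N9 x:[52/3,21] y:[15,25] z:[18,67/3] -> hit [18,21], descend [4, 7]
        N4 x:[19,21] y:[15,22] z:[19,67/3] -> hit [19,21] leaf, test {P8(miss), P13(miss)}
        N7 x:[52/3,20] y:[45/2,25] z:[18,21] -> miss, prune
    N11 x:[22,80/3] y:[17,51/2] z:[19,82/3] -> hit [22,51/2], descend [10, 12]
      N10 x:[25,80/3] y:[41/2,51/2] z:[19,25] -> hit [25,25] leaf, test {P1(miss), P12@t=25}
      N12 x:[22,71/3] y:[17,24] z:[77/3,82/3] -> miss, prune
  N14 x:[16,71/3] y:[15/2,15] z:[15,68/3] -> miss, prune

order=[0, 3, 1, 8, 9, 4, 7, 11, 10, 12, 14]  |boxes|=11  |leaves|=2  hit=P12

== RESULT ==
11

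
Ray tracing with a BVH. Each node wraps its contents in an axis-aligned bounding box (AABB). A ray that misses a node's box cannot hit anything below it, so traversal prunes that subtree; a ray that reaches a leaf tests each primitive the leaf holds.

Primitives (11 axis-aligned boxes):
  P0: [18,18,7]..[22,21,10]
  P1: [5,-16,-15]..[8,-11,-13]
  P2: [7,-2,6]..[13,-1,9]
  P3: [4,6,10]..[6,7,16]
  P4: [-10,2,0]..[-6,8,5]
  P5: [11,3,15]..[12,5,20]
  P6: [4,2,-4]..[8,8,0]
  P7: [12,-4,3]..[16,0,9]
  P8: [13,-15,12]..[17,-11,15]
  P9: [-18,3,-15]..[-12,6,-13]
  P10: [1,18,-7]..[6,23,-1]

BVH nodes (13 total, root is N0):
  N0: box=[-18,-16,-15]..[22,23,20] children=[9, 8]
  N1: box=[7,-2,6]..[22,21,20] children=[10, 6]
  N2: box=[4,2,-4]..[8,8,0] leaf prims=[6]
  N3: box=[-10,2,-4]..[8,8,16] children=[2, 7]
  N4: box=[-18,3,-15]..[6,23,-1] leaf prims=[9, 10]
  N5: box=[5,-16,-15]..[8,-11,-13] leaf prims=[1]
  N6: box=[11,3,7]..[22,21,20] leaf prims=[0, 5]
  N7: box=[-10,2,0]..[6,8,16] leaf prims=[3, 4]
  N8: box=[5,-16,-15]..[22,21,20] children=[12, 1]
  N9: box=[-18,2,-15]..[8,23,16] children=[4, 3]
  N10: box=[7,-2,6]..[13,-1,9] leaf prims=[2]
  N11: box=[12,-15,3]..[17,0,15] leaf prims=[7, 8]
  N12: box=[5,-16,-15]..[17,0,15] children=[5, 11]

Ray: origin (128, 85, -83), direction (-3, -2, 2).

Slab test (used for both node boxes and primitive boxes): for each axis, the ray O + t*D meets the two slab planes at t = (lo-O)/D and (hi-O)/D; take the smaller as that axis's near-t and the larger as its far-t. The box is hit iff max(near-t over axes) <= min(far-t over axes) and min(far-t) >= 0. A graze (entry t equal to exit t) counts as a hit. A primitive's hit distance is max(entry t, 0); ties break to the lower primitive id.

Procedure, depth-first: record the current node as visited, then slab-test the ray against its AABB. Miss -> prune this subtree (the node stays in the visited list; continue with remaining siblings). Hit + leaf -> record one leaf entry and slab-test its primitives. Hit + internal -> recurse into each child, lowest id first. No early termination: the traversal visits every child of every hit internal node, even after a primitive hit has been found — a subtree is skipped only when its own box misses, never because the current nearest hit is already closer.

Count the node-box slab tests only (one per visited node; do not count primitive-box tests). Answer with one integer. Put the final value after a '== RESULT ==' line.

Trace the traversal:
N0 x:[106/3,146/3] y:[31,101/2] z:[34,103/2] -> hit [106/3,146/3], descend [8, 9]
  N8 x:[106/3,41] y:[32,101/2] z:[34,103/2] -> hit [106/3,41], descend [1, 12]
    N1 x:[106/3,121/3] y:[32,87/2] z:[89/2,103/2] -> miss, prune
    N12 x:[37,41] y:[85/2,101/2] z:[34,49] -> miss, prune
  N9 x:[40,146/3] y:[31,83/2] z:[34,99/2] -> hit [40,83/2], descend [3, 4]
    N3 x:[40,46] y:[77/2,83/2] z:[79/2,99/2] -> hit [40,83/2], descend [2, 7]
      N2 x:[40,124/3] y:[77/2,83/2] z:[79/2,83/2] -> hit [40,124/3] leaf, test {P6@t=40}
      N7 x:[122/3,46] y:[77/2,83/2] z:[83/2,99/2] -> hit [83/2,83/2] leaf, test {P3(miss), P4(miss)}
    N4 x:[122/3,146/3] y:[31,41] z:[34,41] -> hit [122/3,41] leaf, test {P9(miss), P10(miss)}

Summary -> nodes [0, 8, 1, 12, 9, 3, 2, 7, 4]; box-tests=9; leaf-entries=3; first=P6

== RESULT ==
9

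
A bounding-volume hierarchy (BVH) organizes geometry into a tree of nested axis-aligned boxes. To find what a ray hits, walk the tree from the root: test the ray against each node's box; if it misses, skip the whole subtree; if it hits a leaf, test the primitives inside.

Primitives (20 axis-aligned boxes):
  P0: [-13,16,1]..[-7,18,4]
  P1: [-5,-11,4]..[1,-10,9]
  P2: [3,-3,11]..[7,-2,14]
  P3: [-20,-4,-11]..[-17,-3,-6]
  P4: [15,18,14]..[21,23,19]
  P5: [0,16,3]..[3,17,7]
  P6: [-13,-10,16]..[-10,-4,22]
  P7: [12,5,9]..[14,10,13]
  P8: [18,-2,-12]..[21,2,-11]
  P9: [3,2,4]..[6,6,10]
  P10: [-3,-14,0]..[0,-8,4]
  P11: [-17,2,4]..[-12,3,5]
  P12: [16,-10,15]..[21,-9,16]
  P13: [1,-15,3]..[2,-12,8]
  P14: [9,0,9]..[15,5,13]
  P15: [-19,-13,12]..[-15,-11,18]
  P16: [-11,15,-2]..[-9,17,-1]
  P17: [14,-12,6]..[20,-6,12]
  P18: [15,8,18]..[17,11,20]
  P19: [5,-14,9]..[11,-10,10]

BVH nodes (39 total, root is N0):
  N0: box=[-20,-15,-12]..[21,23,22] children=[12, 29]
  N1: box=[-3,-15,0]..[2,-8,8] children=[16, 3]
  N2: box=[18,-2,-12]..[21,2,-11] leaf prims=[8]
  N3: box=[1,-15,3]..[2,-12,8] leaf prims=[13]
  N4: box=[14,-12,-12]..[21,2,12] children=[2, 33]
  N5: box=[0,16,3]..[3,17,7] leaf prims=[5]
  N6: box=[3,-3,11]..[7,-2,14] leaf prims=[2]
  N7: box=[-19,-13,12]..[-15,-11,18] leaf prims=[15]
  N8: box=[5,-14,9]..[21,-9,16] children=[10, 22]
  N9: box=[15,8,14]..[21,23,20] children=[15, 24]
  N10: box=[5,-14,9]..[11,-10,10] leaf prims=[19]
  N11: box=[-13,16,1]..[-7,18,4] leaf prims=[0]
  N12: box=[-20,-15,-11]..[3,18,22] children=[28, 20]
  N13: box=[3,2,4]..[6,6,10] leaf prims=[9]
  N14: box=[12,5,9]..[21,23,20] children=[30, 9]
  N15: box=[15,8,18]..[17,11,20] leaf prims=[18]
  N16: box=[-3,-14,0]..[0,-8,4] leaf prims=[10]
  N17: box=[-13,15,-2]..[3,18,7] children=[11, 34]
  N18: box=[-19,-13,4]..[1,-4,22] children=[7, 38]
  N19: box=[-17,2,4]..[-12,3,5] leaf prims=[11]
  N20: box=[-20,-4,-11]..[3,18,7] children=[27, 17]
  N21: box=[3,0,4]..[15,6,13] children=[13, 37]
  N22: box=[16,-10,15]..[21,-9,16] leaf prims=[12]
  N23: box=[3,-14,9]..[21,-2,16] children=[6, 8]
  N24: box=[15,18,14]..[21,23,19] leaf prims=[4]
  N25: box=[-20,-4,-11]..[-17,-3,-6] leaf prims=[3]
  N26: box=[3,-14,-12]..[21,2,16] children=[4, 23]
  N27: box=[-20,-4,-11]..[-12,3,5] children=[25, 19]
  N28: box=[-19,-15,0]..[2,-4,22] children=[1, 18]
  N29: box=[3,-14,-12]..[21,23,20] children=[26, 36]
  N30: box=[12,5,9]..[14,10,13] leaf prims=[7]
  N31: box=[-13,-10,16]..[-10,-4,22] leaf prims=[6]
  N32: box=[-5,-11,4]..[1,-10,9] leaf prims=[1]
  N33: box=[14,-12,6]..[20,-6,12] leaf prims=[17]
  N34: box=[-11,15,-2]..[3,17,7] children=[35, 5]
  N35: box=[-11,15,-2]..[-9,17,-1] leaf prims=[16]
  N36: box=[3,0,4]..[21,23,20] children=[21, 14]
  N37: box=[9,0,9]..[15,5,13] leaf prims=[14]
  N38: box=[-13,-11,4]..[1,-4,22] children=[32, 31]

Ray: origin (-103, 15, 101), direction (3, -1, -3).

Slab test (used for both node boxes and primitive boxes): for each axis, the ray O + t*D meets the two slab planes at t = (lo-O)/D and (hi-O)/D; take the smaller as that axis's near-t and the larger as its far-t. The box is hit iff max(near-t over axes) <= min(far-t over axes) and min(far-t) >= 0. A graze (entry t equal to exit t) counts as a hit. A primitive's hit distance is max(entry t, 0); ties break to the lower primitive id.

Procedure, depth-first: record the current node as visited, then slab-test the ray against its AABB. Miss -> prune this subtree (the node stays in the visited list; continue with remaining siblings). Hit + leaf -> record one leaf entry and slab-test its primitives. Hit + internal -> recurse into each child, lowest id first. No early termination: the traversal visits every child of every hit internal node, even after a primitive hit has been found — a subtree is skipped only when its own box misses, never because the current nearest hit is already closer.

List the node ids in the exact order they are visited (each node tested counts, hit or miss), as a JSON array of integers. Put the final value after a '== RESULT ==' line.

Walk:
N0 x:[83/3,124/3] y:[-8,30] z:[79/3,113/3] -> hit [83/3,30], descend [12, 29]
  N12 x:[83/3,106/3] y:[-3,30] z:[79/3,112/3] -> hit [83/3,30], descend [20, 28]
    N20 x:[83/3,106/3] y:[-3,19] z:[94/3,112/3] -> miss, prune
    N28 x:[28,35] y:[19,30] z:[79/3,101/3] -> hit [28,30], descend [1, 18]
      N1 x:[100/3,35] y:[23,30] z:[31,101/3] -> miss, prune
      N18 x:[28,104/3] y:[19,28] z:[79/3,97/3] -> hit [28,28], descend [7, 38]
        N7 x:[28,88/3] y:[26,28] z:[83/3,89/3] -> hit [28,28] leaf, test {P15@t=28}
        N38 x:[30,104/3] y:[19,26] z:[79/3,97/3] -> miss, prune
  N29 x:[106/3,124/3] y:[-8,29] z:[27,113/3] -> miss, prune

order=[0, 12, 20, 28, 1, 18, 7, 38, 29]  |boxes|=9  |leaves|=1  hit=P15

== RESULT ==
[0, 12, 20, 28, 1, 18, 7, 38, 29]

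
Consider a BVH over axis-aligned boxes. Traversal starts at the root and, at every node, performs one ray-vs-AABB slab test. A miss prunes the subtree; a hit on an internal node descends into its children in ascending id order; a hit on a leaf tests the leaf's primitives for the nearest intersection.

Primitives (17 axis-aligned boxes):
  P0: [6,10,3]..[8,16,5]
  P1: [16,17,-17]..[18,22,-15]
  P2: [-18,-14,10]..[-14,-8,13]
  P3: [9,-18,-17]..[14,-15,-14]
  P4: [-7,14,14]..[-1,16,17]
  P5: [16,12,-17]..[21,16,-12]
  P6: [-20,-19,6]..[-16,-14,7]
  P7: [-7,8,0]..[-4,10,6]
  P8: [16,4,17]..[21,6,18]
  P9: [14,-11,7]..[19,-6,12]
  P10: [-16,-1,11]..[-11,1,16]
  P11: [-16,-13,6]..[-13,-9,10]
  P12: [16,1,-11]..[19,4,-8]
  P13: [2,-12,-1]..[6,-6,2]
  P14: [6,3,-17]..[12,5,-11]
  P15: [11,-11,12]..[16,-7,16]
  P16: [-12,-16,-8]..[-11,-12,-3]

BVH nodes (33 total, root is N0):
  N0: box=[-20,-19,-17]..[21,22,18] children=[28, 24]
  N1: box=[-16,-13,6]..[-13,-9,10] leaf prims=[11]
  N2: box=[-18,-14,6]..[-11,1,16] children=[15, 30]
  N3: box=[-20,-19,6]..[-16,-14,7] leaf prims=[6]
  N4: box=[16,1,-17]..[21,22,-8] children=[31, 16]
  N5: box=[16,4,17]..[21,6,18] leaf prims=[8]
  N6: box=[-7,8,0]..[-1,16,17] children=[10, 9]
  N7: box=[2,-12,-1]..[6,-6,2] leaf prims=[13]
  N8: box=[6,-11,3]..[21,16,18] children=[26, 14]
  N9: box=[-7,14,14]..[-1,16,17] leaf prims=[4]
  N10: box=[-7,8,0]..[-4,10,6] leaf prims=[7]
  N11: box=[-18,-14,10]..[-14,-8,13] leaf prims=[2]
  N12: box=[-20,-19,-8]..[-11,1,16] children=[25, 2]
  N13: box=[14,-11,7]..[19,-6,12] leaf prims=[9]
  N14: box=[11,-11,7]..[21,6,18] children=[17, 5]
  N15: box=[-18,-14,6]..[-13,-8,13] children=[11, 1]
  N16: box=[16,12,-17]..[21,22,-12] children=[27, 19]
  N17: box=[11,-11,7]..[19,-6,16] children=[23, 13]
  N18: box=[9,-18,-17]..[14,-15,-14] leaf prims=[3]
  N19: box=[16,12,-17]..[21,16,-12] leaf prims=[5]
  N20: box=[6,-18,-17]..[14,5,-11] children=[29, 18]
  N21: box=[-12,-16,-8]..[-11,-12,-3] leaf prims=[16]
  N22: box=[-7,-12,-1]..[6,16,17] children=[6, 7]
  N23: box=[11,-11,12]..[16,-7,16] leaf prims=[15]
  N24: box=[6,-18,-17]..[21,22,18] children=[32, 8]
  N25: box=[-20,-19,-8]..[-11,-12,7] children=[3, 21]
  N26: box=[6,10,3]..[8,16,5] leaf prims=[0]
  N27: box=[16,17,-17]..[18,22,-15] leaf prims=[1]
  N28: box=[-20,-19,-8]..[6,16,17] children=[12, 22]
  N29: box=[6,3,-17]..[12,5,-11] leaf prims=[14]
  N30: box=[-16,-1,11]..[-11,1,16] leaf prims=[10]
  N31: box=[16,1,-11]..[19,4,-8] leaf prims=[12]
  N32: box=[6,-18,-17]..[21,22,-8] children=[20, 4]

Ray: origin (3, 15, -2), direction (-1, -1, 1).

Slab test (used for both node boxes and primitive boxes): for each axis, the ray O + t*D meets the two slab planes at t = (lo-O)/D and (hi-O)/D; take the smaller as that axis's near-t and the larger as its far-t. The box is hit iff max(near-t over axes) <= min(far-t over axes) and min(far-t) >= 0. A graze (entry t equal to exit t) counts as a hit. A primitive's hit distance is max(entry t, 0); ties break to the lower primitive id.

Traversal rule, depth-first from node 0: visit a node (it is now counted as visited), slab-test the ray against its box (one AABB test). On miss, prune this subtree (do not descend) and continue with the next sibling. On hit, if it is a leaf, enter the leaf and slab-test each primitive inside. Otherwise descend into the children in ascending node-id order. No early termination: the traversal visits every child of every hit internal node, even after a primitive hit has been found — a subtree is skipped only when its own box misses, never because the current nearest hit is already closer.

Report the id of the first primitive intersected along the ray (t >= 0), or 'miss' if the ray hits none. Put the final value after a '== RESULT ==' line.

Walk:
N0 x:[-18,23] y:[-7,34] z:[-15,20] -> hit [-7,20], descend [24, 28]
  N24 x:[-18,-3] y:[-7,33] z:[-15,20] -> miss, prune
  N28 x:[-3,23] y:[-1,34] z:[-6,19] -> hit [-1,19], descend [12, 22]
    N12 x:[14,23] y:[14,34] z:[-6,18] -> hit [14,18], descend [2, 25]
      N2 x:[14,21] y:[14,29] z:[8,18] -> hit [14,18], descend [15, 30]
        N15 x:[16,21] y:[23,29] z:[8,15] -> miss, prune
        N30 x:[14,19] y:[14,16] z:[13,18] -> hit [14,16] leaf, test {P10@t=14}
      N25 x:[14,23] y:[27,34] z:[-6,9] -> miss, prune
    N22 x:[-3,10] y:[-1,27] z:[1,19] -> hit [1,10], descend [6, 7]
      N6 x:[4,10] y:[-1,7] z:[2,19] -> hit [4,7], descend [9, 10]
        N9 x:[4,10] y:[-1,1] z:[16,19] -> miss, prune
        N10 x:[7,10] y:[5,7] z:[2,8] -> hit [7,7] leaf, test {P7@t=7}
      N7 x:[-3,1] y:[21,27] z:[1,4] -> miss, prune

order=[0, 24, 28, 12, 2, 15, 30, 25, 22, 6, 9, 10, 7]  |boxes|=13  |leaves|=2  hit=P7

== RESULT ==
7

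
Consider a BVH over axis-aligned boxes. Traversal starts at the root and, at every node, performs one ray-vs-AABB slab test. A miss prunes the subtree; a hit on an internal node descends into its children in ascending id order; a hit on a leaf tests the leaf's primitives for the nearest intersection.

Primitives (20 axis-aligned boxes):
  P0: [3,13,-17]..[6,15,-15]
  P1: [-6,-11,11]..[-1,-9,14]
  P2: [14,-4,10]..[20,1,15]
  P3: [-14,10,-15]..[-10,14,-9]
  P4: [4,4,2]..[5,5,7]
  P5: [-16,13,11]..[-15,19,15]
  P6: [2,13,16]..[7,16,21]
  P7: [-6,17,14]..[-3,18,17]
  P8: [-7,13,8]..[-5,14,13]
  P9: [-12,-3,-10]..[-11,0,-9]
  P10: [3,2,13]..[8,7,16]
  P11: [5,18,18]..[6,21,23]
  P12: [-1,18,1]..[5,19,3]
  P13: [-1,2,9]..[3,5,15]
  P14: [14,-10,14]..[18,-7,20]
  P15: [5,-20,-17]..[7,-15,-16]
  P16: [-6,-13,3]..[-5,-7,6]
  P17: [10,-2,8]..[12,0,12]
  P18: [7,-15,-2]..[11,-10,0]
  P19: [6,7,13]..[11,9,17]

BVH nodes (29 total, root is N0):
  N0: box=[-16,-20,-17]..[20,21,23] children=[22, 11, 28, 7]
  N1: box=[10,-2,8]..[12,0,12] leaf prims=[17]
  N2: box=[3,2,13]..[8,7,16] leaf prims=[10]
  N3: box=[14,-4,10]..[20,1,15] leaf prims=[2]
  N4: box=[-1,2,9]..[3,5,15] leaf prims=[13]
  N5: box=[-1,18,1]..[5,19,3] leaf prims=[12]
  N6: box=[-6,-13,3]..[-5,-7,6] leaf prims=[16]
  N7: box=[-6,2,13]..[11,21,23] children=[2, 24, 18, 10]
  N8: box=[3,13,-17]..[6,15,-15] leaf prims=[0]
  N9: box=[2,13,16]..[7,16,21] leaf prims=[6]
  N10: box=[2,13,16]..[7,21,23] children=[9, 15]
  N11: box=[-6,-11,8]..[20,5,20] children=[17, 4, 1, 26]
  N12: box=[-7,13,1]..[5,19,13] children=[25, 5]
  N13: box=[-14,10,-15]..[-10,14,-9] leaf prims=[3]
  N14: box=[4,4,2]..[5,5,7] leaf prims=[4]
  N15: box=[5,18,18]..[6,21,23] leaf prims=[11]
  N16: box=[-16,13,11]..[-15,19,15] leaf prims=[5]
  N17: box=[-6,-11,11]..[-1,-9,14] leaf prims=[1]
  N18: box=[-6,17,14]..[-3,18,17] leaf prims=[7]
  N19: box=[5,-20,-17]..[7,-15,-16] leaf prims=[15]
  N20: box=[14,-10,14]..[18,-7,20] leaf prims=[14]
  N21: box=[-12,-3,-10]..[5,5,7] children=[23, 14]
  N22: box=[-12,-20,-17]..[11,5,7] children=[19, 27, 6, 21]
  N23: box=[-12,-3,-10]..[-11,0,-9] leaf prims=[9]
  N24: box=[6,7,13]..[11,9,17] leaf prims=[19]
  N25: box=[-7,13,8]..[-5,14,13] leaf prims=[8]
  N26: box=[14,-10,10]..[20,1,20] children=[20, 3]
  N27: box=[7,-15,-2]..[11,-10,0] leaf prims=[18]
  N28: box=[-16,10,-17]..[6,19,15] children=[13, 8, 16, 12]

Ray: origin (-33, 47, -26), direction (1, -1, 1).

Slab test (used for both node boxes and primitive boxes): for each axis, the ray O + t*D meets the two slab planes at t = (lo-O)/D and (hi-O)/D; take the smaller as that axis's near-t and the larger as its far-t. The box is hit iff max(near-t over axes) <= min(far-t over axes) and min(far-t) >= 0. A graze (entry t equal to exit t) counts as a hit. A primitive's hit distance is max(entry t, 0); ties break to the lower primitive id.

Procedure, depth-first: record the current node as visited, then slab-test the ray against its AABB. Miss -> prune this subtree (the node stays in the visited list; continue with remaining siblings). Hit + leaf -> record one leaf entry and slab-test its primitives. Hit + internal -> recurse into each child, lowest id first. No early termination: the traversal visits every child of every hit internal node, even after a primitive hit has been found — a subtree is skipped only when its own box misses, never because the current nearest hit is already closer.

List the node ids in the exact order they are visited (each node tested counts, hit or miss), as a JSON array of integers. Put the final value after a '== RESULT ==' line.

Walk:
N0 x:[17,53] y:[26,67] z:[9,49] -> hit [26,49], descend [7, 11, 22, 28]
  N7 x:[27,44] y:[26,45] z:[39,49] -> hit [39,44], descend [2, 10, 18, 24]
    N2 x:[36,41] y:[40,45] z:[39,42] -> hit [40,41] leaf, test {P10@t=40}
    N10 x:[35,40] y:[26,34] z:[42,49] -> miss, prune
    N18 x:[27,30] y:[29,30] z:[40,43] -> miss, prune
    N24 x:[39,44] y:[38,40] z:[39,43] -> hit [39,40] leaf, test {P19@t=39}
  N11 x:[27,53] y:[42,58] z:[34,46] -> hit [42,46], descend [1, 4, 17, 26]
    N1 x:[43,45] y:[47,49] z:[34,38] -> miss, prune
    N4 x:[32,36] y:[42,45] z:[35,41] -> miss, prune
    N17 x:[27,32] y:[56,58] z:[37,40] -> miss, prune
    N26 x:[47,53] y:[46,57] z:[36,46] -> miss, prune
  N22 x:[21,44] y:[42,67] z:[9,33] -> miss, prune
  N28 x:[17,39] y:[28,37] z:[9,41] -> hit [28,37], descend [8, 12, 13, 16]
    N8 x:[36,39] y:[32,34] z:[9,11] -> miss, prune
    N12 x:[26,38] y:[28,34] z:[27,39] -> hit [28,34], descend [5, 25]
      N5 x:[32,38] y:[28,29] z:[27,29] -> miss, prune
      N25 x:[26,28] y:[33,34] z:[34,39] -> miss, prune
    N13 x:[19,23] y:[33,37] z:[11,17] -> miss, prune
    N16 x:[17,18] y:[28,34] z:[37,41] -> miss, prune

Summary -> nodes [0, 7, 2, 10, 18, 24, 11, 1, 4, 17, 26, 22, 28, 8, 12, 5, 25, 13, 16]; box-tests=19; leaf-entries=2; first=P19

== RESULT ==
[0, 7, 2, 10, 18, 24, 11, 1, 4, 17, 26, 22, 28, 8, 12, 5, 25, 13, 16]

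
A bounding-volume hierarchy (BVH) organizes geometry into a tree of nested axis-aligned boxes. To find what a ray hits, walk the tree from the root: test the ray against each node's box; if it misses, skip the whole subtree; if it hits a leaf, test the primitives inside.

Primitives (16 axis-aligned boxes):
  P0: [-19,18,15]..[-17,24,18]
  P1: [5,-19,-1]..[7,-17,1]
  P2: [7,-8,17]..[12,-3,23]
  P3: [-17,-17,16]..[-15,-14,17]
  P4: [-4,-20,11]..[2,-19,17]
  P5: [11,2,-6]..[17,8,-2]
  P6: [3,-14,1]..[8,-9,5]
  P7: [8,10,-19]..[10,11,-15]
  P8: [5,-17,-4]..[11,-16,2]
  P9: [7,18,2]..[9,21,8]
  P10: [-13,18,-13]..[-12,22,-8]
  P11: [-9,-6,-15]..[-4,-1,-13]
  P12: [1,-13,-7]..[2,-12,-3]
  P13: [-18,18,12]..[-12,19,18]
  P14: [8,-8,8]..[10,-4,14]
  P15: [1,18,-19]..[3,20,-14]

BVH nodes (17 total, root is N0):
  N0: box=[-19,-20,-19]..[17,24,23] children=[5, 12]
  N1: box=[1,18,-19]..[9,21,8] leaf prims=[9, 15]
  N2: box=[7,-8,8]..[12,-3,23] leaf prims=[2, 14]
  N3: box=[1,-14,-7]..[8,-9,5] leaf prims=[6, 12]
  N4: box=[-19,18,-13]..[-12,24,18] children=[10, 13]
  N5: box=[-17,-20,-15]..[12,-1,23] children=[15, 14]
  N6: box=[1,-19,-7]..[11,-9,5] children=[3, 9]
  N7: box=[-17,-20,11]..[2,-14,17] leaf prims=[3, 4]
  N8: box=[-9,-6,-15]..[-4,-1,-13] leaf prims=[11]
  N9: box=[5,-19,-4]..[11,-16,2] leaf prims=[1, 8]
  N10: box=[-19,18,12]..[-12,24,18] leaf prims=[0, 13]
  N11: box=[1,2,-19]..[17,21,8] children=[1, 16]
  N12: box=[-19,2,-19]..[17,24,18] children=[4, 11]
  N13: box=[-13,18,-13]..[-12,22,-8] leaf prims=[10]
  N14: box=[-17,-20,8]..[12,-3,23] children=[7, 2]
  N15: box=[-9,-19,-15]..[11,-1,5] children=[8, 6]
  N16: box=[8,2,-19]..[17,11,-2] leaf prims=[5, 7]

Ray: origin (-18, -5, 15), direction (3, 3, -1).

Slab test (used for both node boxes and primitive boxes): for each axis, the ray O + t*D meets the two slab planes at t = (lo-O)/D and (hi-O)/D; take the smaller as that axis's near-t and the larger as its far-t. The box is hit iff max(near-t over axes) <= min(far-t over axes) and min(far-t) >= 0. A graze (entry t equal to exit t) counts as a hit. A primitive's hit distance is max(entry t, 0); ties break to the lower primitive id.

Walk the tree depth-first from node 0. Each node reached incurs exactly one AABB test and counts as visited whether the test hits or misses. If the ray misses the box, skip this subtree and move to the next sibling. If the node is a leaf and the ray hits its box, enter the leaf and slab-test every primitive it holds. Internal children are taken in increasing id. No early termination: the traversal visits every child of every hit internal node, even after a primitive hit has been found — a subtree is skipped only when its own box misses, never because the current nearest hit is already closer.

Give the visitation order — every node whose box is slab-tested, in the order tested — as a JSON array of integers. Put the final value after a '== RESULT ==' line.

Traverse from the root:
N0 x:[-1/3,35/3] y:[-5,29/3] z:[-8,34] -> hit [-1/3,29/3], descend [5, 12]
  N5 x:[1/3,10] y:[-5,4/3] z:[-8,30] -> hit [1/3,4/3], descend [14, 15]
    N14 x:[1/3,10] y:[-5,2/3] z:[-8,7] -> hit [1/3,2/3], descend [2, 7]
      N2 x:[25/3,10] y:[-1,2/3] z:[-8,7] -> miss, prune
      N7 x:[1/3,20/3] y:[-5,-3] z:[-2,4] -> miss, prune
    N15 x:[3,29/3] y:[-14/3,4/3] z:[10,30] -> miss, prune
  N12 x:[-1/3,35/3] y:[7/3,29/3] z:[-3,34] -> hit [7/3,29/3], descend [4, 11]
    N4 x:[-1/3,2] y:[23/3,29/3] z:[-3,28] -> miss, prune
    N11 x:[19/3,35/3] y:[7/3,26/3] z:[7,34] -> hit [7,26/3], descend [1, 16]
      N1 x:[19/3,9] y:[23/3,26/3] z:[7,34] -> hit [23/3,26/3] leaf, test {P9@t=25/3, P15(miss)}
      N16 x:[26/3,35/3] y:[7/3,16/3] z:[17,34] -> miss, prune

order=[0, 5, 14, 2, 7, 15, 12, 4, 11, 1, 16]  |boxes|=11  |leaves|=1  hit=P9

== RESULT ==
[0, 5, 14, 2, 7, 15, 12, 4, 11, 1, 16]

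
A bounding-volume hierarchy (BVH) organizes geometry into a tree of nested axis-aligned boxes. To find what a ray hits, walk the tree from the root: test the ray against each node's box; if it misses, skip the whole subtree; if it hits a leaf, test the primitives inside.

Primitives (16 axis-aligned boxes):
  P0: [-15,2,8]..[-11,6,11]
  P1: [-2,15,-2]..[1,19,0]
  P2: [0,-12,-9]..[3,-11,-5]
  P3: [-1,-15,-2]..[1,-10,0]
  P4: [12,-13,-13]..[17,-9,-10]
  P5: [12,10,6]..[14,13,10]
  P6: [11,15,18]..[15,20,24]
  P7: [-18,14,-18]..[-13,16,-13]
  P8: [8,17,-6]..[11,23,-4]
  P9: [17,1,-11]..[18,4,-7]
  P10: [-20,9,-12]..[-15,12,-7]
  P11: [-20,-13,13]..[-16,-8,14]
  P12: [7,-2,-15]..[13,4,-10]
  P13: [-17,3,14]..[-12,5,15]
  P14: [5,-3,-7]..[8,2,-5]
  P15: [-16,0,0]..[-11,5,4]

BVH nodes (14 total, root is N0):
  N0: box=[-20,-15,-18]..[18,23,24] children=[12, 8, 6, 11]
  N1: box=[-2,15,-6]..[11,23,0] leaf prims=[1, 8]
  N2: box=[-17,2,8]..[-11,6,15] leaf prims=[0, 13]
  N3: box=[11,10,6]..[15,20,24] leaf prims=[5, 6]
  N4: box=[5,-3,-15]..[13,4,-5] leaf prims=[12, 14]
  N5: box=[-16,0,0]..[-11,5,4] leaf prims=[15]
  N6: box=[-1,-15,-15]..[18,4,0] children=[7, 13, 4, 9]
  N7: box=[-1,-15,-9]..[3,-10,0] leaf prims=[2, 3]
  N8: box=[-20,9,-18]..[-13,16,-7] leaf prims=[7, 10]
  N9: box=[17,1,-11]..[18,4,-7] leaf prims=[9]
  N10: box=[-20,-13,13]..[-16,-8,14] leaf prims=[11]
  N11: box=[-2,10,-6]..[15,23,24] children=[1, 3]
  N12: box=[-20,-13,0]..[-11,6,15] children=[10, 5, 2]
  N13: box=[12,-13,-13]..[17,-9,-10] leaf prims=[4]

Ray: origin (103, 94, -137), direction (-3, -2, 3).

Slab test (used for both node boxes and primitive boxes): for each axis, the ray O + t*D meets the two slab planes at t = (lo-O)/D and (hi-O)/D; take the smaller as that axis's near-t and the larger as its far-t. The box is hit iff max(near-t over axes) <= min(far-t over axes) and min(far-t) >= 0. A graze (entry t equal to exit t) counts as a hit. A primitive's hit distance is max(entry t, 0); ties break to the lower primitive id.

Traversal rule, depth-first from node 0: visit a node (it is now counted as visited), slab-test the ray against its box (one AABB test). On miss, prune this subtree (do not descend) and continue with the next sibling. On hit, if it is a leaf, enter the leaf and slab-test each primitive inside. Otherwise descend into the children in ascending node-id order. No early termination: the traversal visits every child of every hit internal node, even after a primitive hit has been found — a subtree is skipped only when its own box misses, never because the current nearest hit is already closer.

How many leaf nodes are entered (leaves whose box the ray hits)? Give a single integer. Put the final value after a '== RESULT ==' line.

Trace the traversal:
N0 x:[85/3,41] y:[71/2,109/2] z:[119/3,161/3] -> hit [119/3,41], descend [6, 8, 11, 12]
  N6 x:[85/3,104/3] y:[45,109/2] z:[122/3,137/3] -> miss, prune
  N8 x:[116/3,41] y:[39,85/2] z:[119/3,130/3] -> hit [119/3,41] leaf, test {P7@t=119/3, P10(miss)}
  N11 x:[88/3,35] y:[71/2,42] z:[131/3,161/3] -> miss, prune
  N12 x:[38,41] y:[44,107/2] z:[137/3,152/3] -> miss, prune

Summary -> nodes [0, 6, 8, 11, 12]; box-tests=5; leaf-entries=1; first=P7

== RESULT ==
1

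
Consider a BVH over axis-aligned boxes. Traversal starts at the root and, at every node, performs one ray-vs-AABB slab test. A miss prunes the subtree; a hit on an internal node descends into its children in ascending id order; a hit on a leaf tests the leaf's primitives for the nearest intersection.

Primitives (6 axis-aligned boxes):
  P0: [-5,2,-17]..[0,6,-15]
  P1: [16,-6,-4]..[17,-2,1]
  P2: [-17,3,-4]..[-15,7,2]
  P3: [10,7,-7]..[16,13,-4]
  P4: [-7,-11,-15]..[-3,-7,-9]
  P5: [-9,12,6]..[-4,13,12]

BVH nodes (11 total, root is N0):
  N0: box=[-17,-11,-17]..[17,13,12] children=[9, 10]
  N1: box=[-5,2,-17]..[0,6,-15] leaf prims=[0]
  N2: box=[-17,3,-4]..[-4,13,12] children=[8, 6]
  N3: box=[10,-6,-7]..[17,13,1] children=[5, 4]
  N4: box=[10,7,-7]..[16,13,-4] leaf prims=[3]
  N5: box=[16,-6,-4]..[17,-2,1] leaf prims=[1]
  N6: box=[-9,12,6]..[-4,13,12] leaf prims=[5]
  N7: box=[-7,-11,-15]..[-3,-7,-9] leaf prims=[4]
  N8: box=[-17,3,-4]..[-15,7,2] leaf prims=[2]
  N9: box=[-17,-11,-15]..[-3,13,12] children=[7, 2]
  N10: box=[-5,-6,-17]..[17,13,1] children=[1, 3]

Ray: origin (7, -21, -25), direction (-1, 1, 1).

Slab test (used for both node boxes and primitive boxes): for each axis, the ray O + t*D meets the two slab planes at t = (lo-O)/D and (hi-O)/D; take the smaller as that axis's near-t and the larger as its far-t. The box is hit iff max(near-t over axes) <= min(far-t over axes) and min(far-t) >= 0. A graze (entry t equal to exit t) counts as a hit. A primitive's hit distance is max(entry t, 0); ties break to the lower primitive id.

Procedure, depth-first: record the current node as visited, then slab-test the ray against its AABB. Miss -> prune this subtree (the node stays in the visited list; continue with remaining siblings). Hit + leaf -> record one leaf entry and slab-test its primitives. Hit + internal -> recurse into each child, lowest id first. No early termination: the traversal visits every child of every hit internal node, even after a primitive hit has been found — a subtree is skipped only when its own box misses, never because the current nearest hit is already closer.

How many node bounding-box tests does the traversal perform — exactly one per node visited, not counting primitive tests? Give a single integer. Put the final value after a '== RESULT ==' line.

Trace the traversal:
N0 x:[-10,24] y:[10,34] z:[8,37] -> hit [10,24], descend [9, 10]
  N9 x:[10,24] y:[10,34] z:[10,37] -> hit [10,24], descend [2, 7]
    N2 x:[11,24] y:[24,34] z:[21,37] -> hit [24,24], descend [6, 8]
      N6 x:[11,16] y:[33,34] z:[31,37] -> miss, prune
      N8 x:[22,24] y:[24,28] z:[21,27] -> hit [24,24] leaf, test {P2@t=24}
    N7 x:[10,14] y:[10,14] z:[10,16] -> hit [10,14] leaf, test {P4@t=10}
  N10 x:[-10,12] y:[15,34] z:[8,26] -> miss, prune

Visited [0, 9, 2, 6, 8, 7, 10]. Tests: 7 box, 2 leaf. Nearest: P4.

== RESULT ==
7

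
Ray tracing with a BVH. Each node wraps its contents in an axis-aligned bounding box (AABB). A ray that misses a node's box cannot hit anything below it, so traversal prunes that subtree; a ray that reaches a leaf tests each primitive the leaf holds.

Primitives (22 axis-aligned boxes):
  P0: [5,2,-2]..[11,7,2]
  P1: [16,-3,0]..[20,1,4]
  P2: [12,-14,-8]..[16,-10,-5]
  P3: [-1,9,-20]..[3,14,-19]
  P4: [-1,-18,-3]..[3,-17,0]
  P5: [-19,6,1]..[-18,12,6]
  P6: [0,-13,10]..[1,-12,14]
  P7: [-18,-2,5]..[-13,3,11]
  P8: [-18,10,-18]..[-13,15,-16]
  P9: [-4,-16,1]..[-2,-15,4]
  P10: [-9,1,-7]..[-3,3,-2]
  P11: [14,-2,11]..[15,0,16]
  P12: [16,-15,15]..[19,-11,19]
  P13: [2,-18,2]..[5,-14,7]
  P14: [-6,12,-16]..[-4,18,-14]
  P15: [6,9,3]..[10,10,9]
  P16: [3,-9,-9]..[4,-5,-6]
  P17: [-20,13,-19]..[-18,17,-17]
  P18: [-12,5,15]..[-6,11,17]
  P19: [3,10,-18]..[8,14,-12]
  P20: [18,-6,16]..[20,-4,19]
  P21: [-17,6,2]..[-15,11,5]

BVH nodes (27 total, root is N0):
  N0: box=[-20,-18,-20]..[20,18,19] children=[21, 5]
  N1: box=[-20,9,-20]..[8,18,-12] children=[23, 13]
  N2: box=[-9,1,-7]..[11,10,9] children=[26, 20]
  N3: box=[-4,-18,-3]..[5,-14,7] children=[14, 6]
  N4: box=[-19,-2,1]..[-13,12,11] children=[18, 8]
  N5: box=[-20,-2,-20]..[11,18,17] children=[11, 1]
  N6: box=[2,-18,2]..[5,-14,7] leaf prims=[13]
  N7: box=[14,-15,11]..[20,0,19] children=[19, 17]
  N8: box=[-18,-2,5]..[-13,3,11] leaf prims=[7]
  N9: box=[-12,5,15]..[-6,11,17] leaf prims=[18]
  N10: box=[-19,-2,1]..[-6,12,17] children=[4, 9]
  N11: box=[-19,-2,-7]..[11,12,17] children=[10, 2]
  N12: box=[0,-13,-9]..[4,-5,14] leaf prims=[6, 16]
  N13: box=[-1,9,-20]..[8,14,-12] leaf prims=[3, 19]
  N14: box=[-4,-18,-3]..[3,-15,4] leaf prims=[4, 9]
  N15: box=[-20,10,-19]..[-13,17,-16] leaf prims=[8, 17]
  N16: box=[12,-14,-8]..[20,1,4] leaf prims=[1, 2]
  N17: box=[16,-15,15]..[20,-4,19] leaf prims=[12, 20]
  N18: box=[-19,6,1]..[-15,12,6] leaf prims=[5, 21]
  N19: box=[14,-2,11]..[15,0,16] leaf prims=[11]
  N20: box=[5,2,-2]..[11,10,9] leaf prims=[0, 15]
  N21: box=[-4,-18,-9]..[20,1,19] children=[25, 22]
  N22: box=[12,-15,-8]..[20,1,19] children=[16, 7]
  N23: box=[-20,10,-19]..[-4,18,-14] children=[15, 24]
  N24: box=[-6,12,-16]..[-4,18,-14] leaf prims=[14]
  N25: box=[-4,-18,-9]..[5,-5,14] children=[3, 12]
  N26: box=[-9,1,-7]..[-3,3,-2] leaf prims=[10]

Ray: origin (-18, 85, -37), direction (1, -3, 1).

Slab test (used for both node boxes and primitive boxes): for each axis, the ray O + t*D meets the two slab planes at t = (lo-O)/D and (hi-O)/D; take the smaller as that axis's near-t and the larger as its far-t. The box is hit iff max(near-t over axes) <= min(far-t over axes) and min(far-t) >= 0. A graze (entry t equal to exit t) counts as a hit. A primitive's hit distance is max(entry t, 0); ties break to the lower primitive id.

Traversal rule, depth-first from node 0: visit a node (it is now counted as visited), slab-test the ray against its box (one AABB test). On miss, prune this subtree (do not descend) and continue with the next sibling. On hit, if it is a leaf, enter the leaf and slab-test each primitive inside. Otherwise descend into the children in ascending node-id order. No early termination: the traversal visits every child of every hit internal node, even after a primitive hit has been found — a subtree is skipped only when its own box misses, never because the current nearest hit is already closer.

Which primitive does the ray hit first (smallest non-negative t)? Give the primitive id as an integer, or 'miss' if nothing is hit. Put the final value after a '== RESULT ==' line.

Trace the traversal:
N0 x:[-2,38] y:[67/3,103/3] z:[17,56] -> hit [67/3,103/3], descend [5, 21]
  N5 x:[-2,29] y:[67/3,29] z:[17,54] -> hit [67/3,29], descend [1, 11]
    N1 x:[-2,26] y:[67/3,76/3] z:[17,25] -> hit [67/3,25], descend [13, 23]
      N13 x:[17,26] y:[71/3,76/3] z:[17,25] -> hit [71/3,25] leaf, test {P3(miss), P19@t=71/3}
      N23 x:[-2,14] y:[67/3,25] z:[18,23] -> miss, prune
    N11 x:[-1,29] y:[73/3,29] z:[30,54] -> miss, prune
  N21 x:[14,38] y:[28,103/3] z:[28,56] -> hit [28,103/3], descend [22, 25]
    N22 x:[30,38] y:[28,100/3] z:[29,56] -> hit [30,100/3], descend [7, 16]
      N7 x:[32,38] y:[85/3,100/3] z:[48,56] -> miss, prune
      N16 x:[30,38] y:[28,33] z:[29,41] -> hit [30,33] leaf, test {P1(miss), P2@t=95/3}
    N25 x:[14,23] y:[30,103/3] z:[28,51] -> miss, prune

Visited [0, 5, 1, 13, 23, 11, 21, 22, 7, 16, 25]. Tests: 11 box, 2 leaf. Nearest: P19.

== RESULT ==
19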